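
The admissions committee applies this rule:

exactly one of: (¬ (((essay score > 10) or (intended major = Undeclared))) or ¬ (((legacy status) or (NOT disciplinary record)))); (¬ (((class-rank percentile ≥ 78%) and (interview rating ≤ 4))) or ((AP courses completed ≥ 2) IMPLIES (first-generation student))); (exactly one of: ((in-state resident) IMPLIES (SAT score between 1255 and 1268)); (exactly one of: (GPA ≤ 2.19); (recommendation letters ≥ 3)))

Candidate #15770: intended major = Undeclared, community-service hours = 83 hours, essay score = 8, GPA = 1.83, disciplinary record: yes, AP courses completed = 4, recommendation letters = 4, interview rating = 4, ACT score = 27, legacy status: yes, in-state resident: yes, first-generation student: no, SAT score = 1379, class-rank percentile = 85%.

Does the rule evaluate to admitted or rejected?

Atomic conditions:
  essay score > 10: 8 > 10 is false
  intended major = Undeclared: Undeclared == Undeclared is true
  legacy status: yes → true
  NOT disciplinary record: yes → false
  class-rank percentile ≥ 78%: 85 ≥ 78 is true
  interview rating ≤ 4: 4 ≤ 4 is true
  AP courses completed ≥ 2: 4 ≥ 2 is true
  first-generation student: no → false
  in-state resident: yes → true
  SAT score between 1255 and 1268: 1379 in [1255, 1268] is false
  GPA ≤ 2.19: 1.83 ≤ 2.19 is true
  recommendation letters ≥ 3: 4 ≥ 3 is true
Combine:
[1.1.1] false OR true = true
[1.1] NOT true = false
[1.2.1] true OR false = true
[1.2] NOT true = false
[1] false OR false = false
[2.1.1] true AND true = true
[2.1] NOT true = false
[2.2] true → false = false
[2] false OR false = false
[3.1] true → false = false
[3.2] exactly-one(true, true) = false
[3] exactly-one(false, false) = false
[root] exactly-one(false, false, false) = false
Overall: false → rejected

Rejected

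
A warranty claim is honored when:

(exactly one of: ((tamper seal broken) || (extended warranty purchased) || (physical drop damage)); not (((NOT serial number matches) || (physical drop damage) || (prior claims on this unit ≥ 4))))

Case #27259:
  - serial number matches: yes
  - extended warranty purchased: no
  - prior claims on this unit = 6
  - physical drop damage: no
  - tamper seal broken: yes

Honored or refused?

Atomic conditions:
  tamper seal broken: yes → true
  extended warranty purchased: no → false
  physical drop damage: no → false
  NOT serial number matches: yes → false
  prior claims on this unit ≥ 4: 6 ≥ 4 is true
Combine:
[1] true OR false OR false = true
[2.1] false OR false OR true = true
[2] NOT true = false
[root] exactly-one(true, false) = true
Overall: true → honored

Honored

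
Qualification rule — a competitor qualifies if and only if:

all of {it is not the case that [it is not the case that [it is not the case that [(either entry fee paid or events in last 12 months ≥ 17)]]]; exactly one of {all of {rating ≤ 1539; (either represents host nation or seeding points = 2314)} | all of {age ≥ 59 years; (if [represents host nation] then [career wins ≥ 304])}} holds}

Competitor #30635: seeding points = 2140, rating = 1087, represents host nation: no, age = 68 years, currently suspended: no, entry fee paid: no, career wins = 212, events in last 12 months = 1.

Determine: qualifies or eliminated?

Qualifies

Atomic conditions:
  entry fee paid: no → false
  events in last 12 months ≥ 17: 1 ≥ 17 is false
  rating ≤ 1539: 1087 ≤ 1539 is true
  represents host nation: no → false
  seeding points = 2314: 2140 == 2314 is false
  age ≥ 59 years: 68 ≥ 59 is true
  career wins ≥ 304: 212 ≥ 304 is false
Combine:
[1.1.1.1] false OR false = false
[1.1.1] NOT false = true
[1.1] NOT true = false
[1] NOT false = true
[2.1.2] false OR false = false
[2.1] true AND false = false
[2.2.2] false → false (antecedent false ⇒ implication holds) = true
[2.2] true AND true = true
[2] exactly-one(false, true) = true
[root] true AND true = true
Overall: true → qualifies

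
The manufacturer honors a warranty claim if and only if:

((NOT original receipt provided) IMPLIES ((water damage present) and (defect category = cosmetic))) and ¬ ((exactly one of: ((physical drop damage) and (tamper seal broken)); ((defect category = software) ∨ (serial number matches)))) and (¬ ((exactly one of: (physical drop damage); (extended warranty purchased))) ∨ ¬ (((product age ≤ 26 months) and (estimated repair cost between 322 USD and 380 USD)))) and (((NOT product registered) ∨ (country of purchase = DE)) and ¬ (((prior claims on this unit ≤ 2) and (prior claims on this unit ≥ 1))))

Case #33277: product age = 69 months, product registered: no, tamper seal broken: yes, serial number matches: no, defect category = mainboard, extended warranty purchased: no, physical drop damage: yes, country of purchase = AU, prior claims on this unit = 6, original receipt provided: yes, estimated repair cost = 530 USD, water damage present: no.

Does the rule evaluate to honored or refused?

Refused

Atomic conditions:
  NOT original receipt provided: yes → false
  water damage present: no → false
  defect category = cosmetic: mainboard == cosmetic is false
  physical drop damage: yes → true
  tamper seal broken: yes → true
  defect category = software: mainboard == software is false
  serial number matches: no → false
  extended warranty purchased: no → false
  product age ≤ 26 months: 69 ≤ 26 is false
  estimated repair cost between 322 USD and 380 USD: 530 in [322, 380] is false
  NOT product registered: no → true
  country of purchase = DE: AU == DE is false
  prior claims on this unit ≤ 2: 6 ≤ 2 is false
  prior claims on this unit ≥ 1: 6 ≥ 1 is true
Combine:
[1.2] false AND false = false
[1] false → false (antecedent false ⇒ implication holds) = true
[2.1.1] true AND true = true
[2.1.2] false OR false = false
[2.1] exactly-one(true, false) = true
[2] NOT true = false
[3.1.1] exactly-one(true, false) = true
[3.1] NOT true = false
[3.2.1] false AND false = false
[3.2] NOT false = true
[3] false OR true = true
[4.1] true OR false = true
[4.2.1] false AND true = false
[4.2] NOT false = true
[4] true AND true = true
[root] true AND false AND true AND true = false
Overall: false → refused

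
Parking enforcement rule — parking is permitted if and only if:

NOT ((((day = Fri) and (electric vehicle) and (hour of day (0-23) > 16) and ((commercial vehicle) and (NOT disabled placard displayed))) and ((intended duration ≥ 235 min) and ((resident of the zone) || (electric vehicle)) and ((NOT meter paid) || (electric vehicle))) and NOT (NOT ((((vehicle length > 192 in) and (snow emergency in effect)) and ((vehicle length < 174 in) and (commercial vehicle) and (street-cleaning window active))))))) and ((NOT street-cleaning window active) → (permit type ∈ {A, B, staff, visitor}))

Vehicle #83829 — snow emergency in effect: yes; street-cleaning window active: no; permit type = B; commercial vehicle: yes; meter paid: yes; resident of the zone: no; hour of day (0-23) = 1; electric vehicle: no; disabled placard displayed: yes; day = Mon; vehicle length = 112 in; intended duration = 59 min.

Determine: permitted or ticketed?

Permitted

Atomic conditions:
  day = Fri: Mon == Fri is false
  electric vehicle: no → false
  hour of day (0-23) > 16: 1 > 16 is false
  commercial vehicle: yes → true
  NOT disabled placard displayed: yes → false
  intended duration ≥ 235 min: 59 ≥ 235 is false
  resident of the zone: no → false
  NOT meter paid: yes → false
  vehicle length > 192 in: 112 > 192 is false
  snow emergency in effect: yes → true
  vehicle length < 174 in: 112 < 174 is true
  street-cleaning window active: no → false
  NOT street-cleaning window active: no → true
  permit type ∈ {A, B, staff, visitor}: B is in the set → true
Combine:
[1.1.1.4] true AND false = false
[1.1.1] false AND false AND false AND false = false
[1.1.2.2] false OR false = false
[1.1.2.3] false OR false = false
[1.1.2] false AND false AND false = false
[1.1.3.1.1.1] false AND true = false
[1.1.3.1.1.2] true AND true AND false = false
[1.1.3.1.1] false AND false = false
[1.1.3.1] NOT false = true
[1.1.3] NOT true = false
[1.1] false AND false AND false = false
[1] NOT false = true
[2] true → true = true
[root] true AND true = true
Overall: true → permitted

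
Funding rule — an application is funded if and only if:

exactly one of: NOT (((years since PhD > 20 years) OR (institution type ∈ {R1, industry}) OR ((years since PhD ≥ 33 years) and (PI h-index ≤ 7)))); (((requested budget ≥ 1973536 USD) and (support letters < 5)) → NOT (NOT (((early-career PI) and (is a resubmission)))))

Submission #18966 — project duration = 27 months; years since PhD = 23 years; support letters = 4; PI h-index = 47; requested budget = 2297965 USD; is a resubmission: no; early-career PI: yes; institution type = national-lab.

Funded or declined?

Declined

Atomic conditions:
  years since PhD > 20 years: 23 > 20 is true
  institution type ∈ {R1, industry}: national-lab is not in the set → false
  years since PhD ≥ 33 years: 23 ≥ 33 is false
  PI h-index ≤ 7: 47 ≤ 7 is false
  requested budget ≥ 1973536 USD: 2297965 ≥ 1973536 is true
  support letters < 5: 4 < 5 is true
  early-career PI: yes → true
  is a resubmission: no → false
Combine:
[1.1.3] false AND false = false
[1.1] true OR false OR false = true
[1] NOT true = false
[2.1] true AND true = true
[2.2.1.1] true AND false = false
[2.2.1] NOT false = true
[2.2] NOT true = false
[2] true → false = false
[root] exactly-one(false, false) = false
Overall: false → declined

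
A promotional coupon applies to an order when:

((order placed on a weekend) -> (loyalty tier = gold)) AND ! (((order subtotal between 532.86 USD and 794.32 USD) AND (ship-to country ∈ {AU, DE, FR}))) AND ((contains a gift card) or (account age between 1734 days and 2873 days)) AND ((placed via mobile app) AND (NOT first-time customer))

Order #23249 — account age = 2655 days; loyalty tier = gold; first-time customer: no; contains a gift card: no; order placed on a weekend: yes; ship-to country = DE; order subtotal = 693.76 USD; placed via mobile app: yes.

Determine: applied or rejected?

Rejected

Atomic conditions:
  order placed on a weekend: yes → true
  loyalty tier = gold: gold == gold is true
  order subtotal between 532.86 USD and 794.32 USD: 693.76 in [532.86, 794.32] is true
  ship-to country ∈ {AU, DE, FR}: DE is in the set → true
  contains a gift card: no → false
  account age between 1734 days and 2873 days: 2655 in [1734, 2873] is true
  placed via mobile app: yes → true
  NOT first-time customer: no → true
Combine:
[1] true → true = true
[2.1] true AND true = true
[2] NOT true = false
[3] false OR true = true
[4] true AND true = true
[root] true AND false AND true AND true = false
Overall: false → rejected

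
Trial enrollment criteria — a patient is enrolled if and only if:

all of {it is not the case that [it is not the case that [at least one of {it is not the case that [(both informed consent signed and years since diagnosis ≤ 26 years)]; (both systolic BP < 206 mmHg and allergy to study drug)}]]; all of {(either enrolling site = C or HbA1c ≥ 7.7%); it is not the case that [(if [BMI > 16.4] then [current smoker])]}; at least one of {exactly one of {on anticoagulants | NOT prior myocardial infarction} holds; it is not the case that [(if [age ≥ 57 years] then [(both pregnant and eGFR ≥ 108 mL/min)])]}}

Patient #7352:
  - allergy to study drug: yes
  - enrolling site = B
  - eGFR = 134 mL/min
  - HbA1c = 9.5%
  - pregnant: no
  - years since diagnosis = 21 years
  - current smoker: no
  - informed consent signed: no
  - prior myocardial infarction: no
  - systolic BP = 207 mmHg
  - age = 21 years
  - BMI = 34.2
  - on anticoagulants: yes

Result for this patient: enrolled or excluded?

Excluded

Atomic conditions:
  informed consent signed: no → false
  years since diagnosis ≤ 26 years: 21 ≤ 26 is true
  systolic BP < 206 mmHg: 207 < 206 is false
  allergy to study drug: yes → true
  enrolling site = C: B == C is false
  HbA1c ≥ 7.7%: 9.5 ≥ 7.7 is true
  BMI > 16.4: 34.2 > 16.4 is true
  current smoker: no → false
  on anticoagulants: yes → true
  NOT prior myocardial infarction: no → true
  age ≥ 57 years: 21 ≥ 57 is false
  pregnant: no → false
  eGFR ≥ 108 mL/min: 134 ≥ 108 is true
Combine:
[1.1.1.1.1] false AND true = false
[1.1.1.1] NOT false = true
[1.1.1.2] false AND true = false
[1.1.1] true OR false = true
[1.1] NOT true = false
[1] NOT false = true
[2.1] false OR true = true
[2.2.1] true → false = false
[2.2] NOT false = true
[2] true AND true = true
[3.1] exactly-one(true, true) = false
[3.2.1.2] false AND true = false
[3.2.1] false → false (antecedent false ⇒ implication holds) = true
[3.2] NOT true = false
[3] false OR false = false
[root] true AND true AND false = false
Overall: false → excluded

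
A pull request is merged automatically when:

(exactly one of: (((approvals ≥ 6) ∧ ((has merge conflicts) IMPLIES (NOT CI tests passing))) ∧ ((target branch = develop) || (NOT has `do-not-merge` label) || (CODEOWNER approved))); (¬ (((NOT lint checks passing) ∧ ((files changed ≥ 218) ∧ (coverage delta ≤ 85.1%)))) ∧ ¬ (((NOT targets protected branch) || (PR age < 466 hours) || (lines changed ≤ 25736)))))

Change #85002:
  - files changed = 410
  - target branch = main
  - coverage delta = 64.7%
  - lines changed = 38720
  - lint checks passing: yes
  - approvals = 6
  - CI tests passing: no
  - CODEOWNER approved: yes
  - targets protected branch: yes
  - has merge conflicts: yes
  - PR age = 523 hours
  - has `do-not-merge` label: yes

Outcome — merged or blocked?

Atomic conditions:
  approvals ≥ 6: 6 ≥ 6 is true
  has merge conflicts: yes → true
  NOT CI tests passing: no → true
  target branch = develop: main == develop is false
  NOT has `do-not-merge` label: yes → false
  CODEOWNER approved: yes → true
  NOT lint checks passing: yes → false
  files changed ≥ 218: 410 ≥ 218 is true
  coverage delta ≤ 85.1%: 64.7 ≤ 85.1 is true
  NOT targets protected branch: yes → false
  PR age < 466 hours: 523 < 466 is false
  lines changed ≤ 25736: 38720 ≤ 25736 is false
Combine:
[1.1.2] true → true = true
[1.1] true AND true = true
[1.2] false OR false OR true = true
[1] true AND true = true
[2.1.1.2] true AND true = true
[2.1.1] false AND true = false
[2.1] NOT false = true
[2.2.1] false OR false OR false = false
[2.2] NOT false = true
[2] true AND true = true
[root] exactly-one(true, true) = false
Overall: false → blocked

Blocked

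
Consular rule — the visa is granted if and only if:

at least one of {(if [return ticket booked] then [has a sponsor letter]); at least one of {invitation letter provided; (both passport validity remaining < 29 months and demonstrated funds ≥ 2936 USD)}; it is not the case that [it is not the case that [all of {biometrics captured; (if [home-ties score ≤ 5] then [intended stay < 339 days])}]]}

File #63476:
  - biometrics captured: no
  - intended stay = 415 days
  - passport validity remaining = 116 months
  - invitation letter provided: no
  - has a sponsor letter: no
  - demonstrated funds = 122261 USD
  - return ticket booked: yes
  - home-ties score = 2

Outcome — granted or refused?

Atomic conditions:
  return ticket booked: yes → true
  has a sponsor letter: no → false
  invitation letter provided: no → false
  passport validity remaining < 29 months: 116 < 29 is false
  demonstrated funds ≥ 2936 USD: 122261 ≥ 2936 is true
  biometrics captured: no → false
  home-ties score ≤ 5: 2 ≤ 5 is true
  intended stay < 339 days: 415 < 339 is false
Combine:
[1] true → false = false
[2.2] false AND true = false
[2] false OR false = false
[3.1.1.2] true → false = false
[3.1.1] false AND false = false
[3.1] NOT false = true
[3] NOT true = false
[root] false OR false OR false = false
Overall: false → refused

Refused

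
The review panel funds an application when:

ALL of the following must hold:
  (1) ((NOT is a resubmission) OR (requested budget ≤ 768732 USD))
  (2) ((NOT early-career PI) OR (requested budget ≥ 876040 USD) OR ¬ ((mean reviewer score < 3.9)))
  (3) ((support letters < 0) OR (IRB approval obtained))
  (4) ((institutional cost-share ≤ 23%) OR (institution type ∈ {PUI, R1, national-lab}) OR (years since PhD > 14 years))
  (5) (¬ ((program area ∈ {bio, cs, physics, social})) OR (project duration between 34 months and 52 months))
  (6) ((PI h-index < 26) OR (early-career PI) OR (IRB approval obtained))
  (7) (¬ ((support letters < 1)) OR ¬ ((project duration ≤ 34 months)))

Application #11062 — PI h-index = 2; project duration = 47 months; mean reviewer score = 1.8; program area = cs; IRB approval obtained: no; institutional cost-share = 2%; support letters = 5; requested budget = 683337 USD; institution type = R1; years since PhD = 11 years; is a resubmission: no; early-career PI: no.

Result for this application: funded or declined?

Atomic conditions:
  NOT is a resubmission: no → true
  requested budget ≤ 768732 USD: 683337 ≤ 768732 is true
  NOT early-career PI: no → true
  requested budget ≥ 876040 USD: 683337 ≥ 876040 is false
  mean reviewer score < 3.9: 1.8 < 3.9 is true
  support letters < 0: 5 < 0 is false
  IRB approval obtained: no → false
  institutional cost-share ≤ 23%: 2 ≤ 23 is true
  institution type ∈ {PUI, R1, national-lab}: R1 is in the set → true
  years since PhD > 14 years: 11 > 14 is false
  program area ∈ {bio, cs, physics, social}: cs is in the set → true
  project duration between 34 months and 52 months: 47 in [34, 52] is true
  PI h-index < 26: 2 < 26 is true
  early-career PI: no → false
  support letters < 1: 5 < 1 is false
  project duration ≤ 34 months: 47 ≤ 34 is false
Combine:
[1] true OR true = true
[2.3] NOT true = false
[2] true OR false OR false = true
[3] false OR false = false
[4] true OR true OR false = true
[5.1] NOT true = false
[5] false OR true = true
[6] true OR false OR false = true
[7.1] NOT false = true
[7.2] NOT false = true
[7] true OR true = true
[root] true AND true AND false AND true AND true AND true AND true = false
Overall: false → declined

Declined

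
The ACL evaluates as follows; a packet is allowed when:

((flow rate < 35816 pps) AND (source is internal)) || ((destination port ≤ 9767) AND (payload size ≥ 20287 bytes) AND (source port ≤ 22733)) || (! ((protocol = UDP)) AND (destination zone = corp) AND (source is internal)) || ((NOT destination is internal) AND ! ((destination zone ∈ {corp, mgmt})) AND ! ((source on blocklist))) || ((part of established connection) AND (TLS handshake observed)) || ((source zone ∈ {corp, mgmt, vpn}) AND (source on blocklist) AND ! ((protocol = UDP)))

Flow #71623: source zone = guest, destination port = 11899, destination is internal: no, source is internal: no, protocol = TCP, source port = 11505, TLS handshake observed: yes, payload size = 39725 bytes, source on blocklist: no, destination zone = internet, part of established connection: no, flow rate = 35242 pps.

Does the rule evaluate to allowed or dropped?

Allowed

Atomic conditions:
  flow rate < 35816 pps: 35242 < 35816 is true
  source is internal: no → false
  destination port ≤ 9767: 11899 ≤ 9767 is false
  payload size ≥ 20287 bytes: 39725 ≥ 20287 is true
  source port ≤ 22733: 11505 ≤ 22733 is true
  protocol = UDP: TCP == UDP is false
  destination zone = corp: internet == corp is false
  NOT destination is internal: no → true
  destination zone ∈ {corp, mgmt}: internet is not in the set → false
  source on blocklist: no → false
  part of established connection: no → false
  TLS handshake observed: yes → true
  source zone ∈ {corp, mgmt, vpn}: guest is not in the set → false
Combine:
[1] true AND false = false
[2] false AND true AND true = false
[3.1] NOT false = true
[3] true AND false AND false = false
[4.2] NOT false = true
[4.3] NOT false = true
[4] true AND true AND true = true
[5] false AND true = false
[6.3] NOT false = true
[6] false AND false AND true = false
[root] false OR false OR false OR true OR false OR false = true
Overall: true → allowed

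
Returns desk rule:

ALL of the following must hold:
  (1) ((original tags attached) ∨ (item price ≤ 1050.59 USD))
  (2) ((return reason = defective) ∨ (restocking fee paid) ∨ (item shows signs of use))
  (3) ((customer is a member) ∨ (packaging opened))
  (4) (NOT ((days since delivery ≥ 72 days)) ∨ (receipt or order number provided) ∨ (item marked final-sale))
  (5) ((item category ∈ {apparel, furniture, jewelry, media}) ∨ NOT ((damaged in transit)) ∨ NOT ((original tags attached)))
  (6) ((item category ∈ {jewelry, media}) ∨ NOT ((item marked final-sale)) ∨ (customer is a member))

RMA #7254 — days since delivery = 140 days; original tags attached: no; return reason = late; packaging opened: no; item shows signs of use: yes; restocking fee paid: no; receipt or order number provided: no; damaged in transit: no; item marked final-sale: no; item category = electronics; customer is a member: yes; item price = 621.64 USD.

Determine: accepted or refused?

Refused

Atomic conditions:
  original tags attached: no → false
  item price ≤ 1050.59 USD: 621.64 ≤ 1050.59 is true
  return reason = defective: late == defective is false
  restocking fee paid: no → false
  item shows signs of use: yes → true
  customer is a member: yes → true
  packaging opened: no → false
  days since delivery ≥ 72 days: 140 ≥ 72 is true
  receipt or order number provided: no → false
  item marked final-sale: no → false
  item category ∈ {apparel, furniture, jewelry, media}: electronics is not in the set → false
  damaged in transit: no → false
  item category ∈ {jewelry, media}: electronics is not in the set → false
Combine:
[1] false OR true = true
[2] false OR false OR true = true
[3] true OR false = true
[4.1] NOT true = false
[4] false OR false OR false = false
[5.2] NOT false = true
[5.3] NOT false = true
[5] false OR true OR true = true
[6.2] NOT false = true
[6] false OR true OR true = true
[root] true AND true AND true AND false AND true AND true = false
Overall: false → refused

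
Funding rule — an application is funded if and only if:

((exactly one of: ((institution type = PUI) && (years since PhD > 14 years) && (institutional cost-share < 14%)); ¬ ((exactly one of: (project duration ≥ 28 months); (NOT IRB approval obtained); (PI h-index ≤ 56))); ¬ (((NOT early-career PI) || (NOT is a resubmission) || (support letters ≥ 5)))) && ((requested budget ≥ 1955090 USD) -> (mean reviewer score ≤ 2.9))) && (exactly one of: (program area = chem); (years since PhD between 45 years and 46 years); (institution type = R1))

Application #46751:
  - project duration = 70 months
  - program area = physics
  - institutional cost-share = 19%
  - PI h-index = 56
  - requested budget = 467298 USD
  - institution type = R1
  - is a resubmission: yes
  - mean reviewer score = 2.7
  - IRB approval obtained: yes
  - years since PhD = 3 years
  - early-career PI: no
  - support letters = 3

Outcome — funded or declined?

Funded

Atomic conditions:
  institution type = PUI: R1 == PUI is false
  years since PhD > 14 years: 3 > 14 is false
  institutional cost-share < 14%: 19 < 14 is false
  project duration ≥ 28 months: 70 ≥ 28 is true
  NOT IRB approval obtained: yes → false
  PI h-index ≤ 56: 56 ≤ 56 is true
  NOT early-career PI: no → true
  NOT is a resubmission: yes → false
  support letters ≥ 5: 3 ≥ 5 is false
  requested budget ≥ 1955090 USD: 467298 ≥ 1955090 is false
  mean reviewer score ≤ 2.9: 2.7 ≤ 2.9 is true
  program area = chem: physics == chem is false
  years since PhD between 45 years and 46 years: 3 in [45, 46] is false
  institution type = R1: R1 == R1 is true
Combine:
[1.1.1] false AND false AND false = false
[1.1.2.1] exactly-one(true, false, true) = false
[1.1.2] NOT false = true
[1.1.3.1] true OR false OR false = true
[1.1.3] NOT true = false
[1.1] exactly-one(false, true, false) = true
[1.2] false → true (antecedent false ⇒ implication holds) = true
[1] true AND true = true
[2] exactly-one(false, false, true) = true
[root] true AND true = true
Overall: true → funded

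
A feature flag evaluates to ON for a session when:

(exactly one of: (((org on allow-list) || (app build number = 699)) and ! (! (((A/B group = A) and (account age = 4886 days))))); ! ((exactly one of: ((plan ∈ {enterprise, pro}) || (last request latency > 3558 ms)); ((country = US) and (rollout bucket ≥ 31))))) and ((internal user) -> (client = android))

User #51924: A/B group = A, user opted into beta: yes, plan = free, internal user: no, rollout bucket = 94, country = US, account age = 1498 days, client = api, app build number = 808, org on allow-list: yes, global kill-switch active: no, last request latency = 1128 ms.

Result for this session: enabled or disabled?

Disabled

Atomic conditions:
  org on allow-list: yes → true
  app build number = 699: 808 == 699 is false
  A/B group = A: A == A is true
  account age = 4886 days: 1498 == 4886 is false
  plan ∈ {enterprise, pro}: free is not in the set → false
  last request latency > 3558 ms: 1128 > 3558 is false
  country = US: US == US is true
  rollout bucket ≥ 31: 94 ≥ 31 is true
  internal user: no → false
  client = android: api == android is false
Combine:
[1.1.1] true OR false = true
[1.1.2.1.1] true AND false = false
[1.1.2.1] NOT false = true
[1.1.2] NOT true = false
[1.1] true AND false = false
[1.2.1.1] false OR false = false
[1.2.1.2] true AND true = true
[1.2.1] exactly-one(false, true) = true
[1.2] NOT true = false
[1] exactly-one(false, false) = false
[2] false → false (antecedent false ⇒ implication holds) = true
[root] false AND true = false
Overall: false → disabled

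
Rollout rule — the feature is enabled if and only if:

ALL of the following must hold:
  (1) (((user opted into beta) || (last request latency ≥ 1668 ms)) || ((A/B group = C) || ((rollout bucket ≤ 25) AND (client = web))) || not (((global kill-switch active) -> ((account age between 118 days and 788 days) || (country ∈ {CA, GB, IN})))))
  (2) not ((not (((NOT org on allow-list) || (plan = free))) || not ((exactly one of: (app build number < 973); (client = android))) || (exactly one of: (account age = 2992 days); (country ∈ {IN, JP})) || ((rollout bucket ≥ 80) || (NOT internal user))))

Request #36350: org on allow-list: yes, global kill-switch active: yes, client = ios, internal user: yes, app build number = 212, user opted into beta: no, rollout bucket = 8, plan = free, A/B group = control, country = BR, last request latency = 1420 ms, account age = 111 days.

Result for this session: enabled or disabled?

Enabled

Atomic conditions:
  user opted into beta: no → false
  last request latency ≥ 1668 ms: 1420 ≥ 1668 is false
  A/B group = C: control == C is false
  rollout bucket ≤ 25: 8 ≤ 25 is true
  client = web: ios == web is false
  global kill-switch active: yes → true
  account age between 118 days and 788 days: 111 in [118, 788] is false
  country ∈ {CA, GB, IN}: BR is not in the set → false
  NOT org on allow-list: yes → false
  plan = free: free == free is true
  app build number < 973: 212 < 973 is true
  client = android: ios == android is false
  account age = 2992 days: 111 == 2992 is false
  country ∈ {IN, JP}: BR is not in the set → false
  rollout bucket ≥ 80: 8 ≥ 80 is false
  NOT internal user: yes → false
Combine:
[1.1] false OR false = false
[1.2.2] true AND false = false
[1.2] false OR false = false
[1.3.1.2] false OR false = false
[1.3.1] true → false = false
[1.3] NOT false = true
[1] false OR false OR true = true
[2.1.1.1] false OR true = true
[2.1.1] NOT true = false
[2.1.2.1] exactly-one(true, false) = true
[2.1.2] NOT true = false
[2.1.3] exactly-one(false, false) = false
[2.1.4] false OR false = false
[2.1] false OR false OR false OR false = false
[2] NOT false = true
[root] true AND true = true
Overall: true → enabled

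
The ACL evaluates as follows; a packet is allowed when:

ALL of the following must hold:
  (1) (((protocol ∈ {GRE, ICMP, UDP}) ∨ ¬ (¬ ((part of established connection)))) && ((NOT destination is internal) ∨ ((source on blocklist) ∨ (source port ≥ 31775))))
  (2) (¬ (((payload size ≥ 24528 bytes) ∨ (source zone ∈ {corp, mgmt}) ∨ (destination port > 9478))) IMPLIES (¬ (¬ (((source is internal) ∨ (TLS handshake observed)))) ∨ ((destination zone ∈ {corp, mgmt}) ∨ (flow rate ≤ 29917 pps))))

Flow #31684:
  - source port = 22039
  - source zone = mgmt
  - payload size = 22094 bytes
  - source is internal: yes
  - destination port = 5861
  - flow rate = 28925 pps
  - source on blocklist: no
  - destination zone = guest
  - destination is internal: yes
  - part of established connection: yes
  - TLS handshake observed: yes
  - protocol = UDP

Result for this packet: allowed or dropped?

Dropped

Atomic conditions:
  protocol ∈ {GRE, ICMP, UDP}: UDP is in the set → true
  part of established connection: yes → true
  NOT destination is internal: yes → false
  source on blocklist: no → false
  source port ≥ 31775: 22039 ≥ 31775 is false
  payload size ≥ 24528 bytes: 22094 ≥ 24528 is false
  source zone ∈ {corp, mgmt}: mgmt is in the set → true
  destination port > 9478: 5861 > 9478 is false
  source is internal: yes → true
  TLS handshake observed: yes → true
  destination zone ∈ {corp, mgmt}: guest is not in the set → false
  flow rate ≤ 29917 pps: 28925 ≤ 29917 is true
Combine:
[1.1.2.1] NOT true = false
[1.1.2] NOT false = true
[1.1] true OR true = true
[1.2.2] false OR false = false
[1.2] false OR false = false
[1] true AND false = false
[2.1.1] false OR true OR false = true
[2.1] NOT true = false
[2.2.1.1.1] true OR true = true
[2.2.1.1] NOT true = false
[2.2.1] NOT false = true
[2.2.2] false OR true = true
[2.2] true OR true = true
[2] false → true (antecedent false ⇒ implication holds) = true
[root] false AND true = false
Overall: false → dropped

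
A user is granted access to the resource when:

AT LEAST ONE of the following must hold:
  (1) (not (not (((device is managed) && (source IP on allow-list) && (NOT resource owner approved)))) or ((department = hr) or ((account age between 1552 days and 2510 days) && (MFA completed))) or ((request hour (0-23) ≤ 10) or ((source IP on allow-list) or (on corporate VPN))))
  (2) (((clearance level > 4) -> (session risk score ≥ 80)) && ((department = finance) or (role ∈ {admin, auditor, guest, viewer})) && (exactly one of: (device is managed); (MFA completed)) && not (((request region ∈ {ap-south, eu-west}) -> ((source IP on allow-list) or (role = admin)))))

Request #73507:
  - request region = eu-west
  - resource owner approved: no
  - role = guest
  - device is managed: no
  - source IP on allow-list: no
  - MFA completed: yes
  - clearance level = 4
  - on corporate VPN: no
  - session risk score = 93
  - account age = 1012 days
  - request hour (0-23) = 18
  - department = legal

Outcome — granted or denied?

Granted

Atomic conditions:
  device is managed: no → false
  source IP on allow-list: no → false
  NOT resource owner approved: no → true
  department = hr: legal == hr is false
  account age between 1552 days and 2510 days: 1012 in [1552, 2510] is false
  MFA completed: yes → true
  request hour (0-23) ≤ 10: 18 ≤ 10 is false
  on corporate VPN: no → false
  clearance level > 4: 4 > 4 is false
  session risk score ≥ 80: 93 ≥ 80 is true
  department = finance: legal == finance is false
  role ∈ {admin, auditor, guest, viewer}: guest is in the set → true
  request region ∈ {ap-south, eu-west}: eu-west is in the set → true
  role = admin: guest == admin is false
Combine:
[1.1.1.1] false AND false AND true = false
[1.1.1] NOT false = true
[1.1] NOT true = false
[1.2.2] false AND true = false
[1.2] false OR false = false
[1.3.2] false OR false = false
[1.3] false OR false = false
[1] false OR false OR false = false
[2.1] false → true (antecedent false ⇒ implication holds) = true
[2.2] false OR true = true
[2.3] exactly-one(false, true) = true
[2.4.1.2] false OR false = false
[2.4.1] true → false = false
[2.4] NOT false = true
[2] true AND true AND true AND true = true
[root] false OR true = true
Overall: true → granted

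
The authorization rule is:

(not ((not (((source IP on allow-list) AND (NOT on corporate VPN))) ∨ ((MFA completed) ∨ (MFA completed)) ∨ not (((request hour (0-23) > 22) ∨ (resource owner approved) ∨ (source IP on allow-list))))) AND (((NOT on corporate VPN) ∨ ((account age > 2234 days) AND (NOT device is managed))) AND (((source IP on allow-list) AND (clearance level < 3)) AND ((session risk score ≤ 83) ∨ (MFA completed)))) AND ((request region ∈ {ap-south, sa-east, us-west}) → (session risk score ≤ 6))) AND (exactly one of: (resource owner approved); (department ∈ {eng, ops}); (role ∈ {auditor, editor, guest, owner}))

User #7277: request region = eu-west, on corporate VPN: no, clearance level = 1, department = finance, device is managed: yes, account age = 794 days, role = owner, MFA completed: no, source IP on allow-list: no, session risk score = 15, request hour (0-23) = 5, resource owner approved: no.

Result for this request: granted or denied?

Atomic conditions:
  source IP on allow-list: no → false
  NOT on corporate VPN: no → true
  MFA completed: no → false
  request hour (0-23) > 22: 5 > 22 is false
  resource owner approved: no → false
  account age > 2234 days: 794 > 2234 is false
  NOT device is managed: yes → false
  clearance level < 3: 1 < 3 is true
  session risk score ≤ 83: 15 ≤ 83 is true
  request region ∈ {ap-south, sa-east, us-west}: eu-west is not in the set → false
  session risk score ≤ 6: 15 ≤ 6 is false
  department ∈ {eng, ops}: finance is not in the set → false
  role ∈ {auditor, editor, guest, owner}: owner is in the set → true
Combine:
[1.1.1.1.1] false AND true = false
[1.1.1.1] NOT false = true
[1.1.1.2] false OR false = false
[1.1.1.3.1] false OR false OR false = false
[1.1.1.3] NOT false = true
[1.1.1] true OR false OR true = true
[1.1] NOT true = false
[1.2.1.2] false AND false = false
[1.2.1] true OR false = true
[1.2.2.1] false AND true = false
[1.2.2.2] true OR false = true
[1.2.2] false AND true = false
[1.2] true AND false = false
[1.3] false → false (antecedent false ⇒ implication holds) = true
[1] false AND false AND true = false
[2] exactly-one(false, false, true) = true
[root] false AND true = false
Overall: false → denied

Denied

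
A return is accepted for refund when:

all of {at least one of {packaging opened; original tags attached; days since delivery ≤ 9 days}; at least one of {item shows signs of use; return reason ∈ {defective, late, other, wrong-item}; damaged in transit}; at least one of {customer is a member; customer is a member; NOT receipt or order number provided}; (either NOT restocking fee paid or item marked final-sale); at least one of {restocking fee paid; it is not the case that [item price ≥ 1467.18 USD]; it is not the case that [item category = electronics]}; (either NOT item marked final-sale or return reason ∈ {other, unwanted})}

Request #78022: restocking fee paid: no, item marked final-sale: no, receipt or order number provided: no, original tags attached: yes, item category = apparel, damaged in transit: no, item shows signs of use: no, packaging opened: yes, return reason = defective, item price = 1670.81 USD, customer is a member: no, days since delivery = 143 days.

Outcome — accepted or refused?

Atomic conditions:
  packaging opened: yes → true
  original tags attached: yes → true
  days since delivery ≤ 9 days: 143 ≤ 9 is false
  item shows signs of use: no → false
  return reason ∈ {defective, late, other, wrong-item}: defective is in the set → true
  damaged in transit: no → false
  customer is a member: no → false
  NOT receipt or order number provided: no → true
  NOT restocking fee paid: no → true
  item marked final-sale: no → false
  restocking fee paid: no → false
  item price ≥ 1467.18 USD: 1670.81 ≥ 1467.18 is true
  item category = electronics: apparel == electronics is false
  NOT item marked final-sale: no → true
  return reason ∈ {other, unwanted}: defective is not in the set → false
Combine:
[1] true OR true OR false = true
[2] false OR true OR false = true
[3] false OR false OR true = true
[4] true OR false = true
[5.2] NOT true = false
[5.3] NOT false = true
[5] false OR false OR true = true
[6] true OR false = true
[root] true AND true AND true AND true AND true AND true = true
Overall: true → accepted

Accepted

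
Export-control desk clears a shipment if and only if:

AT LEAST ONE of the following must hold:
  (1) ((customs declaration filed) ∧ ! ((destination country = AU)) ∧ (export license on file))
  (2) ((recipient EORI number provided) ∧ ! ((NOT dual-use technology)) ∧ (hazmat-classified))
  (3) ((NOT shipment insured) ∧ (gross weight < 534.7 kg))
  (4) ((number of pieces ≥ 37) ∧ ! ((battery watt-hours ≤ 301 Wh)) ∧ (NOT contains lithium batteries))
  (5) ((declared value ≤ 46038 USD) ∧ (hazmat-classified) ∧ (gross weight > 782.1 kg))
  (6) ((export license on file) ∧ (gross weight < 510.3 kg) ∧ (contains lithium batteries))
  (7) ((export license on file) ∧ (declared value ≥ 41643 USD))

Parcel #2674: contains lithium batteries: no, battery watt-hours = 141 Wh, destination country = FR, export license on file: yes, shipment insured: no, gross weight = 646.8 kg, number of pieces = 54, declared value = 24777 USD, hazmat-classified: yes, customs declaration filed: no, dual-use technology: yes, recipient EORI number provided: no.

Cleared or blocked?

Atomic conditions:
  customs declaration filed: no → false
  destination country = AU: FR == AU is false
  export license on file: yes → true
  recipient EORI number provided: no → false
  NOT dual-use technology: yes → false
  hazmat-classified: yes → true
  NOT shipment insured: no → true
  gross weight < 534.7 kg: 646.8 < 534.7 is false
  number of pieces ≥ 37: 54 ≥ 37 is true
  battery watt-hours ≤ 301 Wh: 141 ≤ 301 is true
  NOT contains lithium batteries: no → true
  declared value ≤ 46038 USD: 24777 ≤ 46038 is true
  gross weight > 782.1 kg: 646.8 > 782.1 is false
  gross weight < 510.3 kg: 646.8 < 510.3 is false
  contains lithium batteries: no → false
  declared value ≥ 41643 USD: 24777 ≥ 41643 is false
Combine:
[1.2] NOT false = true
[1] false AND true AND true = false
[2.2] NOT false = true
[2] false AND true AND true = false
[3] true AND false = false
[4.2] NOT true = false
[4] true AND false AND true = false
[5] true AND true AND false = false
[6] true AND false AND false = false
[7] true AND false = false
[root] false OR false OR false OR false OR false OR false OR false = false
Overall: false → blocked

Blocked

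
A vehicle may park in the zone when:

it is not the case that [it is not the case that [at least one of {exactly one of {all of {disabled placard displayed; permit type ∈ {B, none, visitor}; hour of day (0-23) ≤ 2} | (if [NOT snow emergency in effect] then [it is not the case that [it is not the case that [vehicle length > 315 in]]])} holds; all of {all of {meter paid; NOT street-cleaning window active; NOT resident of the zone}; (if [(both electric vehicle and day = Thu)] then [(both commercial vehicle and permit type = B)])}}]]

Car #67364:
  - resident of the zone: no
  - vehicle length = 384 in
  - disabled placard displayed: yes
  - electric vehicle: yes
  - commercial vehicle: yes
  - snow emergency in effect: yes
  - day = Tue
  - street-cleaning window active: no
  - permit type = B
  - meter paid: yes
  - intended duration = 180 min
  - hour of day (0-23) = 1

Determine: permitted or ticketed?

Atomic conditions:
  disabled placard displayed: yes → true
  permit type ∈ {B, none, visitor}: B is in the set → true
  hour of day (0-23) ≤ 2: 1 ≤ 2 is true
  NOT snow emergency in effect: yes → false
  vehicle length > 315 in: 384 > 315 is true
  meter paid: yes → true
  NOT street-cleaning window active: no → true
  NOT resident of the zone: no → true
  electric vehicle: yes → true
  day = Thu: Tue == Thu is false
  commercial vehicle: yes → true
  permit type = B: B == B is true
Combine:
[1.1.1.1] true AND true AND true = true
[1.1.1.2.2.1] NOT true = false
[1.1.1.2.2] NOT false = true
[1.1.1.2] false → true (antecedent false ⇒ implication holds) = true
[1.1.1] exactly-one(true, true) = false
[1.1.2.1] true AND true AND true = true
[1.1.2.2.1] true AND false = false
[1.1.2.2.2] true AND true = true
[1.1.2.2] false → true (antecedent false ⇒ implication holds) = true
[1.1.2] true AND true = true
[1.1] false OR true = true
[1] NOT true = false
[root] NOT false = true
Overall: true → permitted

Permitted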